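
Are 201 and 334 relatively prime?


Euclidean algorithm:
334 = 1 * 201 + 133
201 = 1 * 133 + 68
133 = 1 * 68 + 65
68 = 1 * 65 + 3
65 = 21 * 3 + 2
3 = 1 * 2 + 1
2 = 2 * 1 + 0
GCD(201, 334) = 1

Yes, coprime (GCD = 1)


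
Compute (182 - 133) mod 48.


182 - 133 = 49
49 mod 48 = 1


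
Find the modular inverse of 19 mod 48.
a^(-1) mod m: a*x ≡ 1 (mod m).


Use the extended Euclidean algorithm on (48, 19); each row r = 48*s + 19*t:
r=48, s=1, t=0
r=19, s=0, t=1
q=2: r=10, s=1, t=-2   [48*(1) + 19*(-2) = 10]
q=1: r=9, s=-1, t=3   [48*(-1) + 19*(3) = 9]
q=1: r=1, s=2, t=-5   [48*(2) + 19*(-5) = 1]
q=9: r=0, s=-19, t=48   [48*(-19) + 19*(48) = 0]
GCD = 1 with t = -5, so 19*(-5) ≡ 1 (mod 48)
Inverse = -5 mod 48 = 43
Check: 19 * 43 = 817 ≡ 1 (mod 48)

19^(-1) ≡ 43 (mod 48)


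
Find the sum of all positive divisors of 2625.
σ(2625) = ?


Divisors of 2625: 1, 3, 5, 7, 15, 21, 25, 35, 75, 105, 125, 175, 375, 525, 875, 2625
Sum = 1 + 3 + 5 + 7 + 15 + 21 + 25 + 35 + 75 + 105 + 125 + 175 + 375 + 525 + 875 + 2625 = 4992

σ(2625) = 4992


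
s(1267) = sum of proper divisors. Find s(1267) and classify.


Proper divisors: 1, 7, 181
Sum = 1 + 7 + 181 = 189
189 < 1267 → deficient

s(1267) = 189 (deficient)


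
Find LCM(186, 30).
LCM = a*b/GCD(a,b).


GCD(186, 30) = 6
LCM = 186*30/6 = 5580/6 = 930

LCM = 930


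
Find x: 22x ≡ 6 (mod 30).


GCD(22, 30) = 2 divides 6
Divide: 11x ≡ 3 (mod 15)
x ≡ 3 (mod 15)


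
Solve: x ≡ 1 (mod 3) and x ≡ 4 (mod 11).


M = 3*11 = 33
M1 = M/3 = 11, M2 = M/11 = 3
M1^(-1) mod 3 = 2, M2^(-1) mod 11 = 4
x = 1*11*2 + 4*3*4 = 70
70 mod 33 = 4
Check: 4 mod 3 = 1 ✓, 4 mod 11 = 4 ✓

x ≡ 4 (mod 33)


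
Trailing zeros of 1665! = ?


floor(1665/5) = 333
floor(1665/25) = 66
floor(1665/125) = 13
floor(1665/625) = 2
Total = 414

414 trailing zeros


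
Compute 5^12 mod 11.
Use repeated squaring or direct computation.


5^1 mod 11 = 5
5^2 mod 11 = 3
5^3 mod 11 = 4
5^4 mod 11 = 9
5^5 mod 11 = 1
5^6 mod 11 = 5
5^7 mod 11 = 3
5^8 mod 11 = 4
5^9 mod 11 = 9
5^10 mod 11 = 1
5^11 mod 11 = 5
5^12 mod 11 = 3


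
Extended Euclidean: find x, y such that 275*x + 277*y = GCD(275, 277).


Tabular extended Euclidean (each row: r = 275*s + 277*t):
r=275, s=1, t=0
r=277, s=0, t=1
q=0: r=275, s=1, t=0   [275*(1) + 277*(0) = 275]
q=1: r=2, s=-1, t=1   [275*(-1) + 277*(1) = 2]
q=137: r=1, s=138, t=-137   [275*(138) + 277*(-137) = 1]
q=2: r=0, s=-277, t=275   [275*(-277) + 277*(275) = 0]
GCD = 1; from the row with r=1: x=138, y=-137
Check: 275*(138) + 277*(-137) = 37950 - 37949 = 1

GCD = 1, x = 138, y = -137


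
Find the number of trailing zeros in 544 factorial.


floor(544/5) = 108
floor(544/25) = 21
floor(544/125) = 4
Total = 133

133 trailing zeros


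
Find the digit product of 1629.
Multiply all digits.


1 × 6 × 2 × 9 = 108


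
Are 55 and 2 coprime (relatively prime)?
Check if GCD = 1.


Euclidean algorithm:
55 = 27 * 2 + 1
2 = 2 * 1 + 0
GCD(55, 2) = 1

Yes, coprime (GCD = 1)


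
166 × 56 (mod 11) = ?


166 × 56 = 9296
9296 mod 11 = 1


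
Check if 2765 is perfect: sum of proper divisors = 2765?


Proper divisors of 2765: 1, 5, 7, 35, 79, 395, 553
Sum = 1 + 5 + 7 + 35 + 79 + 395 + 553 = 1075

No, 2765 is not perfect (1075 ≠ 2765)


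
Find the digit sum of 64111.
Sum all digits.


6 + 4 + 1 + 1 + 1 = 13


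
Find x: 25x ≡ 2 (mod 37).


GCD(25, 37) = 1, unique solution
a^(-1) mod 37 = 3
x = 3 * 2 mod 37 = 6

x ≡ 6 (mod 37)


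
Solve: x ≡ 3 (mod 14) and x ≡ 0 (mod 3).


M = 14*3 = 42
M1 = M/14 = 3, M2 = M/3 = 14
M1^(-1) mod 14 = 5, M2^(-1) mod 3 = 2
x = 3*3*5 + 0*14*2 = 45
45 mod 42 = 3
Check: 3 mod 14 = 3 ✓, 3 mod 3 = 0 ✓

x ≡ 3 (mod 42)


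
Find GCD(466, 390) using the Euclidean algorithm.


466 = 1 * 390 + 76
390 = 5 * 76 + 10
76 = 7 * 10 + 6
10 = 1 * 6 + 4
6 = 1 * 4 + 2
4 = 2 * 2 + 0
GCD = 2


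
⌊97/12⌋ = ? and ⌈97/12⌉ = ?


97/12 = 8.0833
floor = 8
ceil = 9

floor = 8, ceil = 9


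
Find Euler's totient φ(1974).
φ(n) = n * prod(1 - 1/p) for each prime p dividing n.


1974 = 2 × 3 × 7 × 47
Prime factors: 2, 3, 7, 47
φ(1974) = 1974 × (1-1/2) × (1-1/3) × (1-1/7) × (1-1/47)
= 1974 × 1/2 × 2/3 × 6/7 × 46/47 = 552

φ(1974) = 552


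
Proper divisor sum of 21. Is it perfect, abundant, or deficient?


Proper divisors: 1, 3, 7
Sum = 1 + 3 + 7 = 11
11 < 21 → deficient

s(21) = 11 (deficient)


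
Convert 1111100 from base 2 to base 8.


1111100 (base 2) = 124 (decimal)
124 (decimal) = 174 (base 8)


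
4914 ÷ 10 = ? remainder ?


4914 = 10 * 491 + 4
Check: 4910 + 4 = 4914

q = 491, r = 4


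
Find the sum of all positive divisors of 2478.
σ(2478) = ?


Divisors of 2478: 1, 2, 3, 6, 7, 14, 21, 42, 59, 118, 177, 354, 413, 826, 1239, 2478
Sum = 1 + 2 + 3 + 6 + 7 + 14 + 21 + 42 + 59 + 118 + 177 + 354 + 413 + 826 + 1239 + 2478 = 5760

σ(2478) = 5760


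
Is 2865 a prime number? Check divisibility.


2865 / 3 = 955 (exact division)
2865 is NOT prime.

No, 2865 is not prime


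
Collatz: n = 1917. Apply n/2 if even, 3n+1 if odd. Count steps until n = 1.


1917 → 5752 → 2876 → 1438 → 719 → 2158 → 1079 → 3238 → 1619 → 4858 → 2429 → 7288 → 3644 → 1822 → 911 → 2734 → 1367 → 4102 → 2051 → 6154 → 3077 → 9232 → 4616 → 2308 → 1154 → 577 → 1732 → 866 → 433 → 1300 → 650 → 325 → 976 → 488 → 244 → 122 → 61 → 184 → 92 → 46 → 23 → 70 → 35 → 106 → 53 → 160 → 80 → 40 → 20 → 10 → 5 → 16 → 8 → 4 → 2 → 1
Total steps = 55

55 steps


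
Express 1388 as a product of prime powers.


1388 / 2 = 694
694 / 2 = 347
347 / 347 = 1
1388 = 2^2 × 347


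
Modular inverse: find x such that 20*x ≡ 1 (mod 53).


Use the extended Euclidean algorithm on (53, 20); each row r = 53*s + 20*t:
r=53, s=1, t=0
r=20, s=0, t=1
q=2: r=13, s=1, t=-2   [53*(1) + 20*(-2) = 13]
q=1: r=7, s=-1, t=3   [53*(-1) + 20*(3) = 7]
q=1: r=6, s=2, t=-5   [53*(2) + 20*(-5) = 6]
q=1: r=1, s=-3, t=8   [53*(-3) + 20*(8) = 1]
q=6: r=0, s=20, t=-53   [53*(20) + 20*(-53) = 0]
GCD = 1 with t = 8, so 20*(8) ≡ 1 (mod 53)
Inverse = 8 mod 53 = 8
Check: 20 * 8 = 160 ≡ 1 (mod 53)

20^(-1) ≡ 8 (mod 53)


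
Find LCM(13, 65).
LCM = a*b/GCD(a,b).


GCD(13, 65) = 13
LCM = 13*65/13 = 845/13 = 65

LCM = 65


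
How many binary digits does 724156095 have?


724156095 in base 2 = 101011001010011011111010111111
Number of digits = 30

30 digits (base 2)


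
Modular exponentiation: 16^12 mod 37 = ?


16^1 mod 37 = 16
16^2 mod 37 = 34
16^3 mod 37 = 26
16^4 mod 37 = 9
16^5 mod 37 = 33
16^6 mod 37 = 10
16^7 mod 37 = 12
16^8 mod 37 = 7
16^9 mod 37 = 1
16^10 mod 37 = 16
16^11 mod 37 = 34
16^12 mod 37 = 26


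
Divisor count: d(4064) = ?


4064 = 2^5 × 127^1
d(4064) = (5+1) × (1+1) = 12

12 divisors


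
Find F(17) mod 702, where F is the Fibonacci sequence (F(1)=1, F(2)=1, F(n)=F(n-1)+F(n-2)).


F(k) mod 702 for k=1..17:
1, 1, 2, 3, 5, 8, 13, 21, 34, 55, 89, 144, 233, 377, 610, 285, 193
F(17) mod 702 = 193


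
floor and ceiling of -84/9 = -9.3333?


-84/9 = -9.3333
floor = -10
ceil = -9

floor = -10, ceil = -9


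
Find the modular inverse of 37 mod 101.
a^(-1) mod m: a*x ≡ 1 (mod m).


Use the extended Euclidean algorithm on (101, 37); each row r = 101*s + 37*t:
r=101, s=1, t=0
r=37, s=0, t=1
q=2: r=27, s=1, t=-2   [101*(1) + 37*(-2) = 27]
q=1: r=10, s=-1, t=3   [101*(-1) + 37*(3) = 10]
q=2: r=7, s=3, t=-8   [101*(3) + 37*(-8) = 7]
q=1: r=3, s=-4, t=11   [101*(-4) + 37*(11) = 3]
q=2: r=1, s=11, t=-30   [101*(11) + 37*(-30) = 1]
q=3: r=0, s=-37, t=101   [101*(-37) + 37*(101) = 0]
GCD = 1 with t = -30, so 37*(-30) ≡ 1 (mod 101)
Inverse = -30 mod 101 = 71
Check: 37 * 71 = 2627 ≡ 1 (mod 101)

37^(-1) ≡ 71 (mod 101)


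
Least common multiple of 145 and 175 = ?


GCD(145, 175) = 5
LCM = 145*175/5 = 25375/5 = 5075

LCM = 5075


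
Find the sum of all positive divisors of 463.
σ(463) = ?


Divisors of 463: 1, 463
Sum = 1 + 463 = 464

σ(463) = 464


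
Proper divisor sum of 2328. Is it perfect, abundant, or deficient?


Proper divisors: 1, 2, 3, 4, 6, 8, 12, 24, 97, 194, 291, 388, 582, 776, 1164
Sum = 1 + 2 + 3 + 4 + 6 + 8 + 12 + 24 + 97 + 194 + 291 + 388 + 582 + 776 + 1164 = 3552
3552 > 2328 → abundant

s(2328) = 3552 (abundant)


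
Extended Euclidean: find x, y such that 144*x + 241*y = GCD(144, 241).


Tabular extended Euclidean (each row: r = 144*s + 241*t):
r=144, s=1, t=0
r=241, s=0, t=1
q=0: r=144, s=1, t=0   [144*(1) + 241*(0) = 144]
q=1: r=97, s=-1, t=1   [144*(-1) + 241*(1) = 97]
q=1: r=47, s=2, t=-1   [144*(2) + 241*(-1) = 47]
q=2: r=3, s=-5, t=3   [144*(-5) + 241*(3) = 3]
q=15: r=2, s=77, t=-46   [144*(77) + 241*(-46) = 2]
q=1: r=1, s=-82, t=49   [144*(-82) + 241*(49) = 1]
q=2: r=0, s=241, t=-144   [144*(241) + 241*(-144) = 0]
GCD = 1; from the row with r=1: x=-82, y=49
Check: 144*(-82) + 241*(49) = -11808 + 11809 = 1

GCD = 1, x = -82, y = 49


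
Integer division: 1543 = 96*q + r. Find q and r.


1543 = 96 * 16 + 7
Check: 1536 + 7 = 1543

q = 16, r = 7


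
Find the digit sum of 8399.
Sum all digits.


8 + 3 + 9 + 9 = 29


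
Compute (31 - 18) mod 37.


31 - 18 = 13
13 mod 37 = 13


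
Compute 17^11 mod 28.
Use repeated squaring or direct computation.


17^1 mod 28 = 17
17^2 mod 28 = 9
17^3 mod 28 = 13
17^4 mod 28 = 25
17^5 mod 28 = 5
17^6 mod 28 = 1
17^7 mod 28 = 17
17^8 mod 28 = 9
17^9 mod 28 = 13
17^10 mod 28 = 25
17^11 mod 28 = 5


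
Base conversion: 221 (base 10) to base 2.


221 (base 10) = 221 (decimal)
221 (decimal) = 11011101 (base 2)


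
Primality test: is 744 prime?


744 / 2 = 372 (exact division)
744 is NOT prime.

No, 744 is not prime


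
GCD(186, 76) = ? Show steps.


186 = 2 * 76 + 34
76 = 2 * 34 + 8
34 = 4 * 8 + 2
8 = 4 * 2 + 0
GCD = 2


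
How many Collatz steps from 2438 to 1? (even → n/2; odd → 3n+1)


2438 → 1219 → 3658 → 1829 → 5488 → 2744 → 1372 → 686 → 343 → 1030 → 515 → 1546 → 773 → 2320 → 1160 → 580 → 290 → 145 → 436 → 218 → 109 → 328 → 164 → 82 → 41 → 124 → 62 → 31 → 94 → 47 → 142 → 71 → 214 → 107 → 322 → 161 → 484 → 242 → 121 → 364 → 182 → 91 → 274 → 137 → 412 → 206 → 103 → 310 → 155 → 466 → 233 → 700 → 350 → 175 → 526 → 263 → 790 → 395 → 1186 → 593 → 1780 → 890 → 445 → 1336 → 668 → 334 → 167 → 502 → 251 → 754 → 377 → 1132 → 566 → 283 → 850 → 425 → 1276 → 638 → 319 → 958 → 479 → 1438 → 719 → 2158 → 1079 → 3238 → 1619 → 4858 → 2429 → 7288 → 3644 → 1822 → 911 → 2734 → 1367 → 4102 → 2051 → 6154 → 3077 → 9232 → 4616 → 2308 → 1154 → 577 → 1732 → 866 → 433 → 1300 → 650 → 325 → 976 → 488 → 244 → 122 → 61 → 184 → 92 → 46 → 23 → 70 → 35 → 106 → 53 → 160 → 80 → 40 → 20 → 10 → 5 → 16 → 8 → 4 → 2 → 1
Total steps = 133

133 steps


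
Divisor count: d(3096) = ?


3096 = 2^3 × 3^2 × 43^1
d(3096) = (3+1) × (2+1) × (1+1) = 24

24 divisors


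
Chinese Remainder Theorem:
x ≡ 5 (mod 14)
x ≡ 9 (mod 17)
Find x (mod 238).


M = 14*17 = 238
M1 = M/14 = 17, M2 = M/17 = 14
M1^(-1) mod 14 = 5, M2^(-1) mod 17 = 11
x = 5*17*5 + 9*14*11 = 1811
1811 mod 238 = 145
Check: 145 mod 14 = 5 ✓, 145 mod 17 = 9 ✓

x ≡ 145 (mod 238)


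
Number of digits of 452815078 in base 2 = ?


452815078 in base 2 = 11010111111010110100011100110
Number of digits = 29

29 digits (base 2)


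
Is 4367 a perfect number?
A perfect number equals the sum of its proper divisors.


Proper divisors of 4367: 1, 11, 397
Sum = 1 + 11 + 397 = 409

No, 4367 is not perfect (409 ≠ 4367)


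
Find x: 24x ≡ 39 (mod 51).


GCD(24, 51) = 3 divides 39
Divide: 8x ≡ 13 (mod 17)
x ≡ 8 (mod 17)


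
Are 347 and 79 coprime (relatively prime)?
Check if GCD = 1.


Euclidean algorithm:
347 = 4 * 79 + 31
79 = 2 * 31 + 17
31 = 1 * 17 + 14
17 = 1 * 14 + 3
14 = 4 * 3 + 2
3 = 1 * 2 + 1
2 = 2 * 1 + 0
GCD(347, 79) = 1

Yes, coprime (GCD = 1)


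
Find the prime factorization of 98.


98 / 2 = 49
49 / 7 = 7
7 / 7 = 1
98 = 2 × 7^2


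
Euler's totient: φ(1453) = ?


1453 = 1453
Prime factors: 1453
φ(1453) = 1453 × (1-1/1453)
= 1453 × 1452/1453 = 1452

φ(1453) = 1452


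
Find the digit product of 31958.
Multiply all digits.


3 × 1 × 9 × 5 × 8 = 1080


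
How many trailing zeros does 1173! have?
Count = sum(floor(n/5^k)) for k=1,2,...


floor(1173/5) = 234
floor(1173/25) = 46
floor(1173/125) = 9
floor(1173/625) = 1
Total = 290

290 trailing zeros


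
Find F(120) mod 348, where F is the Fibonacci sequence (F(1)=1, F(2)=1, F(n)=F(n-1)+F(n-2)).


F(k) mod 348 for k=1..120:
1, 1, 2, 3, 5, 8, 13, 21, 34, 55, 89, 144, 233, 29, 262, 291, 205, 148, 5, 153, 158, 311, 121, 84, 205, 289, 146, 87, 233, 320, 205, 177, 34, 211, 245, 108, 5, 113, 118, 231, 1, 232, 233, 117, 2, 119, 121, 240, 13, 253, 266, 171, 89, 260, 1, 261, 262, 175, 89, 264, 5, 269, 274, 195, 121, 316, 89, 57, 146, 203, 1, 204, 205, 61, 266, 327, 245, 224, 121, 345, 118, 115, 233, 0, 233, 233, 118, 3, 121, 124, 245, 21, 266, 287, 205, 144, 1, 145, 146, 291, 89, 32, 121, 153, 274, 79, 5, 84, 89, 173, 262, 87, 1, 88, 89, 177, 266, 95, 13, 108
F(120) mod 348 = 108


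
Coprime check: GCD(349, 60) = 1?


Euclidean algorithm:
349 = 5 * 60 + 49
60 = 1 * 49 + 11
49 = 4 * 11 + 5
11 = 2 * 5 + 1
5 = 5 * 1 + 0
GCD(349, 60) = 1

Yes, coprime (GCD = 1)


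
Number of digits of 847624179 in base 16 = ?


847624179 in base 16 = 3285B7F3
Number of digits = 8

8 digits (base 16)


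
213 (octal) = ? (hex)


213 (base 8) = 139 (decimal)
139 (decimal) = 8B (base 16)


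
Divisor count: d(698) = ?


698 = 2^1 × 349^1
d(698) = (1+1) × (1+1) = 4

4 divisors


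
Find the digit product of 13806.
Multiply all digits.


1 × 3 × 8 × 0 × 6 = 0


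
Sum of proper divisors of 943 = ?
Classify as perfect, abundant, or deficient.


Proper divisors: 1, 23, 41
Sum = 1 + 23 + 41 = 65
65 < 943 → deficient

s(943) = 65 (deficient)


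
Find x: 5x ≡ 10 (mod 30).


GCD(5, 30) = 5 divides 10
Divide: 1x ≡ 2 (mod 6)
x ≡ 2 (mod 6)


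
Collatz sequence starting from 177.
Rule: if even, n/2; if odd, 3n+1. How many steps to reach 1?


177 → 532 → 266 → 133 → 400 → 200 → 100 → 50 → 25 → 76 → 38 → 19 → 58 → 29 → 88 → 44 → 22 → 11 → 34 → 17 → 52 → 26 → 13 → 40 → 20 → 10 → 5 → 16 → 8 → 4 → 2 → 1
Total steps = 31

31 steps


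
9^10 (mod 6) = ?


9^1 mod 6 = 3
9^2 mod 6 = 3
9^3 mod 6 = 3
9^4 mod 6 = 3
9^5 mod 6 = 3
9^6 mod 6 = 3
9^7 mod 6 = 3
9^8 mod 6 = 3
9^9 mod 6 = 3
9^10 mod 6 = 3


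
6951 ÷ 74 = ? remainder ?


6951 = 74 * 93 + 69
Check: 6882 + 69 = 6951

q = 93, r = 69


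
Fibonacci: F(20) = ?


Sequence: 1, 1, 2, 3, 5, 8, 13, 21, 34, 55, 89, 144, 233, 377, 610, 987, 1597, 2584, 4181, 6765
F(20) = 6765


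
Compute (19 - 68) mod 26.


19 - 68 = -49
-49 mod 26 = 3


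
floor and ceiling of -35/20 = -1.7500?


-35/20 = -1.7500
floor = -2
ceil = -1

floor = -2, ceil = -1


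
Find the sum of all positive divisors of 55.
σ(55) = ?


Divisors of 55: 1, 5, 11, 55
Sum = 1 + 5 + 11 + 55 = 72

σ(55) = 72


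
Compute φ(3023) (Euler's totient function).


3023 = 3023
Prime factors: 3023
φ(3023) = 3023 × (1-1/3023)
= 3023 × 3022/3023 = 3022

φ(3023) = 3022


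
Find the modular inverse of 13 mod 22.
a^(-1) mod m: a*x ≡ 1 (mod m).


Use the extended Euclidean algorithm on (22, 13); each row r = 22*s + 13*t:
r=22, s=1, t=0
r=13, s=0, t=1
q=1: r=9, s=1, t=-1   [22*(1) + 13*(-1) = 9]
q=1: r=4, s=-1, t=2   [22*(-1) + 13*(2) = 4]
q=2: r=1, s=3, t=-5   [22*(3) + 13*(-5) = 1]
q=4: r=0, s=-13, t=22   [22*(-13) + 13*(22) = 0]
GCD = 1 with t = -5, so 13*(-5) ≡ 1 (mod 22)
Inverse = -5 mod 22 = 17
Check: 13 * 17 = 221 ≡ 1 (mod 22)

13^(-1) ≡ 17 (mod 22)


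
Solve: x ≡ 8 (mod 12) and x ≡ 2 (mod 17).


M = 12*17 = 204
M1 = M/12 = 17, M2 = M/17 = 12
M1^(-1) mod 12 = 5, M2^(-1) mod 17 = 10
x = 8*17*5 + 2*12*10 = 920
920 mod 204 = 104
Check: 104 mod 12 = 8 ✓, 104 mod 17 = 2 ✓

x ≡ 104 (mod 204)


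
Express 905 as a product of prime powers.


905 / 5 = 181
181 / 181 = 1
905 = 5 × 181


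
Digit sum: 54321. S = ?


5 + 4 + 3 + 2 + 1 = 15


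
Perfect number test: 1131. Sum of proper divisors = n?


Proper divisors of 1131: 1, 3, 13, 29, 39, 87, 377
Sum = 1 + 3 + 13 + 29 + 39 + 87 + 377 = 549

No, 1131 is not perfect (549 ≠ 1131)


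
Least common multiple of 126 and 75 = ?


GCD(126, 75) = 3
LCM = 126*75/3 = 9450/3 = 3150

LCM = 3150


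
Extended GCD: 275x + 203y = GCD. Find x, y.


Tabular extended Euclidean (each row: r = 275*s + 203*t):
r=275, s=1, t=0
r=203, s=0, t=1
q=1: r=72, s=1, t=-1   [275*(1) + 203*(-1) = 72]
q=2: r=59, s=-2, t=3   [275*(-2) + 203*(3) = 59]
q=1: r=13, s=3, t=-4   [275*(3) + 203*(-4) = 13]
q=4: r=7, s=-14, t=19   [275*(-14) + 203*(19) = 7]
q=1: r=6, s=17, t=-23   [275*(17) + 203*(-23) = 6]
q=1: r=1, s=-31, t=42   [275*(-31) + 203*(42) = 1]
q=6: r=0, s=203, t=-275   [275*(203) + 203*(-275) = 0]
GCD = 1; from the row with r=1: x=-31, y=42
Check: 275*(-31) + 203*(42) = -8525 + 8526 = 1

GCD = 1, x = -31, y = 42


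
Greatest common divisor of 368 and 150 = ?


368 = 2 * 150 + 68
150 = 2 * 68 + 14
68 = 4 * 14 + 12
14 = 1 * 12 + 2
12 = 6 * 2 + 0
GCD = 2


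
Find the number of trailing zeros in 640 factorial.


floor(640/5) = 128
floor(640/25) = 25
floor(640/125) = 5
floor(640/625) = 1
Total = 159

159 trailing zeros


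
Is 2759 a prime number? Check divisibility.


2759 / 31 = 89 (exact division)
2759 is NOT prime.

No, 2759 is not prime


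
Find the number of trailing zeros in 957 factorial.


floor(957/5) = 191
floor(957/25) = 38
floor(957/125) = 7
floor(957/625) = 1
Total = 237

237 trailing zeros


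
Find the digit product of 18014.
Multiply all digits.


1 × 8 × 0 × 1 × 4 = 0


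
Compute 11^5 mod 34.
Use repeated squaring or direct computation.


11^1 mod 34 = 11
11^2 mod 34 = 19
11^3 mod 34 = 5
11^4 mod 34 = 21
11^5 mod 34 = 27


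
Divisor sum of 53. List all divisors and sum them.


Divisors of 53: 1, 53
Sum = 1 + 53 = 54

σ(53) = 54


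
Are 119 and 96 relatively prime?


Euclidean algorithm:
119 = 1 * 96 + 23
96 = 4 * 23 + 4
23 = 5 * 4 + 3
4 = 1 * 3 + 1
3 = 3 * 1 + 0
GCD(119, 96) = 1

Yes, coprime (GCD = 1)


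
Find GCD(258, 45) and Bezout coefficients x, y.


Tabular extended Euclidean (each row: r = 258*s + 45*t):
r=258, s=1, t=0
r=45, s=0, t=1
q=5: r=33, s=1, t=-5   [258*(1) + 45*(-5) = 33]
q=1: r=12, s=-1, t=6   [258*(-1) + 45*(6) = 12]
q=2: r=9, s=3, t=-17   [258*(3) + 45*(-17) = 9]
q=1: r=3, s=-4, t=23   [258*(-4) + 45*(23) = 3]
q=3: r=0, s=15, t=-86   [258*(15) + 45*(-86) = 0]
GCD = 3; from the row with r=3: x=-4, y=23
Check: 258*(-4) + 45*(23) = -1032 + 1035 = 3

GCD = 3, x = -4, y = 23


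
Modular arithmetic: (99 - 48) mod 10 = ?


99 - 48 = 51
51 mod 10 = 1


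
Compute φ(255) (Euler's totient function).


255 = 3 × 5 × 17
Prime factors: 3, 5, 17
φ(255) = 255 × (1-1/3) × (1-1/5) × (1-1/17)
= 255 × 2/3 × 4/5 × 16/17 = 128

φ(255) = 128


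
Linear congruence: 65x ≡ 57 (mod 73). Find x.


GCD(65, 73) = 1, unique solution
a^(-1) mod 73 = 9
x = 9 * 57 mod 73 = 2

x ≡ 2 (mod 73)


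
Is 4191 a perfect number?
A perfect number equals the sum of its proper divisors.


Proper divisors of 4191: 1, 3, 11, 33, 127, 381, 1397
Sum = 1 + 3 + 11 + 33 + 127 + 381 + 1397 = 1953

No, 4191 is not perfect (1953 ≠ 4191)


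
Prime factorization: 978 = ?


978 / 2 = 489
489 / 3 = 163
163 / 163 = 1
978 = 2 × 3 × 163


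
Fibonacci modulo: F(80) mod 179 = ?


F(k) mod 179 for k=1..80:
1, 1, 2, 3, 5, 8, 13, 21, 34, 55, 89, 144, 54, 19, 73, 92, 165, 78, 64, 142, 27, 169, 17, 7, 24, 31, 55, 86, 141, 48, 10, 58, 68, 126, 15, 141, 156, 118, 95, 34, 129, 163, 113, 97, 31, 128, 159, 108, 88, 17, 105, 122, 48, 170, 39, 30, 69, 99, 168, 88, 77, 165, 63, 49, 112, 161, 94, 76, 170, 67, 58, 125, 4, 129, 133, 83, 37, 120, 157, 98
F(80) mod 179 = 98


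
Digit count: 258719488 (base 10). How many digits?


258719488 has 9 digits in base 10
floor(log10(258719488)) + 1 = floor(8.4128) + 1 = 9

9 digits (base 10)


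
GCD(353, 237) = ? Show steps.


353 = 1 * 237 + 116
237 = 2 * 116 + 5
116 = 23 * 5 + 1
5 = 5 * 1 + 0
GCD = 1


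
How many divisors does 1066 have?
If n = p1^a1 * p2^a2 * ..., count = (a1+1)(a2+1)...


1066 = 2^1 × 13^1 × 41^1
d(1066) = (1+1) × (1+1) × (1+1) = 8

8 divisors


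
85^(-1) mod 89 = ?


Use the extended Euclidean algorithm on (89, 85); each row r = 89*s + 85*t:
r=89, s=1, t=0
r=85, s=0, t=1
q=1: r=4, s=1, t=-1   [89*(1) + 85*(-1) = 4]
q=21: r=1, s=-21, t=22   [89*(-21) + 85*(22) = 1]
q=4: r=0, s=85, t=-89   [89*(85) + 85*(-89) = 0]
GCD = 1 with t = 22, so 85*(22) ≡ 1 (mod 89)
Inverse = 22 mod 89 = 22
Check: 85 * 22 = 1870 ≡ 1 (mod 89)

85^(-1) ≡ 22 (mod 89)


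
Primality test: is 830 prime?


830 / 2 = 415 (exact division)
830 is NOT prime.

No, 830 is not prime


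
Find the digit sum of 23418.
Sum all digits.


2 + 3 + 4 + 1 + 8 = 18


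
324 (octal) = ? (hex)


324 (base 8) = 212 (decimal)
212 (decimal) = D4 (base 16)


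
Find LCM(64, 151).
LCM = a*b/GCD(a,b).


GCD(64, 151) = 1
LCM = 64*151/1 = 9664/1 = 9664

LCM = 9664


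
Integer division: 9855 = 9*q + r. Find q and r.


9855 = 9 * 1095 + 0
Check: 9855 + 0 = 9855

q = 1095, r = 0


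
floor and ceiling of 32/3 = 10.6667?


32/3 = 10.6667
floor = 10
ceil = 11

floor = 10, ceil = 11


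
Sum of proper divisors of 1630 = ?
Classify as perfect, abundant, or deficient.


Proper divisors: 1, 2, 5, 10, 163, 326, 815
Sum = 1 + 2 + 5 + 10 + 163 + 326 + 815 = 1322
1322 < 1630 → deficient

s(1630) = 1322 (deficient)


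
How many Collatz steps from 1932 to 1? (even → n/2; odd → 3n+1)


1932 → 966 → 483 → 1450 → 725 → 2176 → 1088 → 544 → 272 → 136 → 68 → 34 → 17 → 52 → 26 → 13 → 40 → 20 → 10 → 5 → 16 → 8 → 4 → 2 → 1
Total steps = 24

24 steps


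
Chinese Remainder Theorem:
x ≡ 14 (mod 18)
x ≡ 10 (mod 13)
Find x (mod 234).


M = 18*13 = 234
M1 = M/18 = 13, M2 = M/13 = 18
M1^(-1) mod 18 = 7, M2^(-1) mod 13 = 8
x = 14*13*7 + 10*18*8 = 2714
2714 mod 234 = 140
Check: 140 mod 18 = 14 ✓, 140 mod 13 = 10 ✓

x ≡ 140 (mod 234)


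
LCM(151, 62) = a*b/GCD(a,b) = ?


GCD(151, 62) = 1
LCM = 151*62/1 = 9362/1 = 9362

LCM = 9362


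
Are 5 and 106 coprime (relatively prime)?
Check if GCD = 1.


Euclidean algorithm:
106 = 21 * 5 + 1
5 = 5 * 1 + 0
GCD(5, 106) = 1

Yes, coprime (GCD = 1)


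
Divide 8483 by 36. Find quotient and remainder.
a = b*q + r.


8483 = 36 * 235 + 23
Check: 8460 + 23 = 8483

q = 235, r = 23


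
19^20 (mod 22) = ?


19^1 mod 22 = 19
19^2 mod 22 = 9
19^3 mod 22 = 17
19^4 mod 22 = 15
19^5 mod 22 = 21
19^6 mod 22 = 3
19^7 mod 22 = 13
19^8 mod 22 = 5
19^9 mod 22 = 7
19^10 mod 22 = 1
19^11 mod 22 = 19
19^12 mod 22 = 9
19^13 mod 22 = 17
19^14 mod 22 = 15
19^15 mod 22 = 21
19^16 mod 22 = 3
19^17 mod 22 = 13
19^18 mod 22 = 5
19^19 mod 22 = 7
19^20 mod 22 = 1


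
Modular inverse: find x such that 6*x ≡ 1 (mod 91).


Use the extended Euclidean algorithm on (91, 6); each row r = 91*s + 6*t:
r=91, s=1, t=0
r=6, s=0, t=1
q=15: r=1, s=1, t=-15   [91*(1) + 6*(-15) = 1]
q=6: r=0, s=-6, t=91   [91*(-6) + 6*(91) = 0]
GCD = 1 with t = -15, so 6*(-15) ≡ 1 (mod 91)
Inverse = -15 mod 91 = 76
Check: 6 * 76 = 456 ≡ 1 (mod 91)

6^(-1) ≡ 76 (mod 91)


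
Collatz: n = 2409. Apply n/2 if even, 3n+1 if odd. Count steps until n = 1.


2409 → 7228 → 3614 → 1807 → 5422 → 2711 → 8134 → 4067 → 12202 → 6101 → 18304 → 9152 → 4576 → 2288 → 1144 → 572 → 286 → 143 → 430 → 215 → 646 → 323 → 970 → 485 → 1456 → 728 → 364 → 182 → 91 → 274 → 137 → 412 → 206 → 103 → 310 → 155 → 466 → 233 → 700 → 350 → 175 → 526 → 263 → 790 → 395 → 1186 → 593 → 1780 → 890 → 445 → 1336 → 668 → 334 → 167 → 502 → 251 → 754 → 377 → 1132 → 566 → 283 → 850 → 425 → 1276 → 638 → 319 → 958 → 479 → 1438 → 719 → 2158 → 1079 → 3238 → 1619 → 4858 → 2429 → 7288 → 3644 → 1822 → 911 → 2734 → 1367 → 4102 → 2051 → 6154 → 3077 → 9232 → 4616 → 2308 → 1154 → 577 → 1732 → 866 → 433 → 1300 → 650 → 325 → 976 → 488 → 244 → 122 → 61 → 184 → 92 → 46 → 23 → 70 → 35 → 106 → 53 → 160 → 80 → 40 → 20 → 10 → 5 → 16 → 8 → 4 → 2 → 1
Total steps = 120

120 steps


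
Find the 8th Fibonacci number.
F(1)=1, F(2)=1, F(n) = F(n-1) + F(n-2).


Sequence: 1, 1, 2, 3, 5, 8, 13, 21
F(8) = 21


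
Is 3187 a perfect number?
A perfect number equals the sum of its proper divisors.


Proper divisors of 3187: 1
Sum = 1 = 1

No, 3187 is not perfect (1 ≠ 3187)


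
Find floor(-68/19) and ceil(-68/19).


-68/19 = -3.5789
floor = -4
ceil = -3

floor = -4, ceil = -3


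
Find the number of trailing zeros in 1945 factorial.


floor(1945/5) = 389
floor(1945/25) = 77
floor(1945/125) = 15
floor(1945/625) = 3
Total = 484

484 trailing zeros


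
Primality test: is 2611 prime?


2611 / 7 = 373 (exact division)
2611 is NOT prime.

No, 2611 is not prime


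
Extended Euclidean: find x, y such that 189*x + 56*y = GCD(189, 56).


Tabular extended Euclidean (each row: r = 189*s + 56*t):
r=189, s=1, t=0
r=56, s=0, t=1
q=3: r=21, s=1, t=-3   [189*(1) + 56*(-3) = 21]
q=2: r=14, s=-2, t=7   [189*(-2) + 56*(7) = 14]
q=1: r=7, s=3, t=-10   [189*(3) + 56*(-10) = 7]
q=2: r=0, s=-8, t=27   [189*(-8) + 56*(27) = 0]
GCD = 7; from the row with r=7: x=3, y=-10
Check: 189*(3) + 56*(-10) = 567 - 560 = 7

GCD = 7, x = 3, y = -10


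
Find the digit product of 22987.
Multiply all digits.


2 × 2 × 9 × 8 × 7 = 2016


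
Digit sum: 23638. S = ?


2 + 3 + 6 + 3 + 8 = 22


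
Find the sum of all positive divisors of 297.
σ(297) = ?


Divisors of 297: 1, 3, 9, 11, 27, 33, 99, 297
Sum = 1 + 3 + 9 + 11 + 27 + 33 + 99 + 297 = 480

σ(297) = 480


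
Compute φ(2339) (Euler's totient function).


2339 = 2339
Prime factors: 2339
φ(2339) = 2339 × (1-1/2339)
= 2339 × 2338/2339 = 2338

φ(2339) = 2338


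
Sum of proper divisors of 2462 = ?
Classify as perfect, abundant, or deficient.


Proper divisors: 1, 2, 1231
Sum = 1 + 2 + 1231 = 1234
1234 < 2462 → deficient

s(2462) = 1234 (deficient)


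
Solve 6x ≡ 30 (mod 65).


GCD(6, 65) = 1, unique solution
a^(-1) mod 65 = 11
x = 11 * 30 mod 65 = 5

x ≡ 5 (mod 65)


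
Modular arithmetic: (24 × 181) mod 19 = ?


24 × 181 = 4344
4344 mod 19 = 12


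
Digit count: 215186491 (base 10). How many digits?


215186491 has 9 digits in base 10
floor(log10(215186491)) + 1 = floor(8.3328) + 1 = 9

9 digits (base 10)


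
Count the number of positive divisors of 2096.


2096 = 2^4 × 131^1
d(2096) = (4+1) × (1+1) = 10

10 divisors


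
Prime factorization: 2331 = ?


2331 / 3 = 777
777 / 3 = 259
259 / 7 = 37
37 / 37 = 1
2331 = 3^2 × 7 × 37


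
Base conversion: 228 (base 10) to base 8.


228 (base 10) = 228 (decimal)
228 (decimal) = 344 (base 8)


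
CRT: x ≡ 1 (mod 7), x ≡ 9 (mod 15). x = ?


M = 7*15 = 105
M1 = M/7 = 15, M2 = M/15 = 7
M1^(-1) mod 7 = 1, M2^(-1) mod 15 = 13
x = 1*15*1 + 9*7*13 = 834
834 mod 105 = 99
Check: 99 mod 7 = 1 ✓, 99 mod 15 = 9 ✓

x ≡ 99 (mod 105)


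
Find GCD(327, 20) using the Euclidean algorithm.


327 = 16 * 20 + 7
20 = 2 * 7 + 6
7 = 1 * 6 + 1
6 = 6 * 1 + 0
GCD = 1


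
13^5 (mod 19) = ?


13^1 mod 19 = 13
13^2 mod 19 = 17
13^3 mod 19 = 12
13^4 mod 19 = 4
13^5 mod 19 = 14


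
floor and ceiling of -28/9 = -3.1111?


-28/9 = -3.1111
floor = -4
ceil = -3

floor = -4, ceil = -3


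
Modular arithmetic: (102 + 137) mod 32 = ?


102 + 137 = 239
239 mod 32 = 15


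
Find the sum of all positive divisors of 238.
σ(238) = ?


Divisors of 238: 1, 2, 7, 14, 17, 34, 119, 238
Sum = 1 + 2 + 7 + 14 + 17 + 34 + 119 + 238 = 432

σ(238) = 432


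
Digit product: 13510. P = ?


1 × 3 × 5 × 1 × 0 = 0


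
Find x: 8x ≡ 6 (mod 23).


GCD(8, 23) = 1, unique solution
a^(-1) mod 23 = 3
x = 3 * 6 mod 23 = 18

x ≡ 18 (mod 23)


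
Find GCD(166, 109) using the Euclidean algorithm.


166 = 1 * 109 + 57
109 = 1 * 57 + 52
57 = 1 * 52 + 5
52 = 10 * 5 + 2
5 = 2 * 2 + 1
2 = 2 * 1 + 0
GCD = 1


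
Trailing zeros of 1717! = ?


floor(1717/5) = 343
floor(1717/25) = 68
floor(1717/125) = 13
floor(1717/625) = 2
Total = 426

426 trailing zeros


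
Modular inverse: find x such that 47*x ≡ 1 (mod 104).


Use the extended Euclidean algorithm on (104, 47); each row r = 104*s + 47*t:
r=104, s=1, t=0
r=47, s=0, t=1
q=2: r=10, s=1, t=-2   [104*(1) + 47*(-2) = 10]
q=4: r=7, s=-4, t=9   [104*(-4) + 47*(9) = 7]
q=1: r=3, s=5, t=-11   [104*(5) + 47*(-11) = 3]
q=2: r=1, s=-14, t=31   [104*(-14) + 47*(31) = 1]
q=3: r=0, s=47, t=-104   [104*(47) + 47*(-104) = 0]
GCD = 1 with t = 31, so 47*(31) ≡ 1 (mod 104)
Inverse = 31 mod 104 = 31
Check: 47 * 31 = 1457 ≡ 1 (mod 104)

47^(-1) ≡ 31 (mod 104)


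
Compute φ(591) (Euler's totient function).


591 = 3 × 197
Prime factors: 3, 197
φ(591) = 591 × (1-1/3) × (1-1/197)
= 591 × 2/3 × 196/197 = 392

φ(591) = 392


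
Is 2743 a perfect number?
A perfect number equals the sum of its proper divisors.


Proper divisors of 2743: 1, 13, 211
Sum = 1 + 13 + 211 = 225

No, 2743 is not perfect (225 ≠ 2743)


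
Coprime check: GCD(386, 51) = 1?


Euclidean algorithm:
386 = 7 * 51 + 29
51 = 1 * 29 + 22
29 = 1 * 22 + 7
22 = 3 * 7 + 1
7 = 7 * 1 + 0
GCD(386, 51) = 1

Yes, coprime (GCD = 1)


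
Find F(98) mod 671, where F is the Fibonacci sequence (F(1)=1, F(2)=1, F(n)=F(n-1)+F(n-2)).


F(k) mod 671 for k=1..98:
1, 1, 2, 3, 5, 8, 13, 21, 34, 55, 89, 144, 233, 377, 610, 316, 255, 571, 155, 55, 210, 265, 475, 69, 544, 613, 486, 428, 243, 0, 243, 243, 486, 58, 544, 602, 475, 406, 210, 616, 155, 100, 255, 355, 610, 294, 233, 527, 89, 616, 34, 650, 13, 663, 5, 668, 2, 670, 1, 0, 1, 1, 2, 3, 5, 8, 13, 21, 34, 55, 89, 144, 233, 377, 610, 316, 255, 571, 155, 55, 210, 265, 475, 69, 544, 613, 486, 428, 243, 0, 243, 243, 486, 58, 544, 602, 475, 406
F(98) mod 671 = 406


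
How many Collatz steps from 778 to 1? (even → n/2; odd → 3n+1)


778 → 389 → 1168 → 584 → 292 → 146 → 73 → 220 → 110 → 55 → 166 → 83 → 250 → 125 → 376 → 188 → 94 → 47 → 142 → 71 → 214 → 107 → 322 → 161 → 484 → 242 → 121 → 364 → 182 → 91 → 274 → 137 → 412 → 206 → 103 → 310 → 155 → 466 → 233 → 700 → 350 → 175 → 526 → 263 → 790 → 395 → 1186 → 593 → 1780 → 890 → 445 → 1336 → 668 → 334 → 167 → 502 → 251 → 754 → 377 → 1132 → 566 → 283 → 850 → 425 → 1276 → 638 → 319 → 958 → 479 → 1438 → 719 → 2158 → 1079 → 3238 → 1619 → 4858 → 2429 → 7288 → 3644 → 1822 → 911 → 2734 → 1367 → 4102 → 2051 → 6154 → 3077 → 9232 → 4616 → 2308 → 1154 → 577 → 1732 → 866 → 433 → 1300 → 650 → 325 → 976 → 488 → 244 → 122 → 61 → 184 → 92 → 46 → 23 → 70 → 35 → 106 → 53 → 160 → 80 → 40 → 20 → 10 → 5 → 16 → 8 → 4 → 2 → 1
Total steps = 121

121 steps


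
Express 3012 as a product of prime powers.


3012 / 2 = 1506
1506 / 2 = 753
753 / 3 = 251
251 / 251 = 1
3012 = 2^2 × 3 × 251


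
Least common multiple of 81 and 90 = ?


GCD(81, 90) = 9
LCM = 81*90/9 = 7290/9 = 810

LCM = 810


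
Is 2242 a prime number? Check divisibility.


2242 / 2 = 1121 (exact division)
2242 is NOT prime.

No, 2242 is not prime


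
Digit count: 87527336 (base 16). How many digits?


87527336 in base 16 = 5378FA8
Number of digits = 7

7 digits (base 16)


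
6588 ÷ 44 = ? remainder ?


6588 = 44 * 149 + 32
Check: 6556 + 32 = 6588

q = 149, r = 32


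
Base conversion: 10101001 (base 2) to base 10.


10101001 (base 2) = 169 (decimal)
169 (decimal) = 169 (base 10)


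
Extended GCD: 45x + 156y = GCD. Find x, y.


Tabular extended Euclidean (each row: r = 45*s + 156*t):
r=45, s=1, t=0
r=156, s=0, t=1
q=0: r=45, s=1, t=0   [45*(1) + 156*(0) = 45]
q=3: r=21, s=-3, t=1   [45*(-3) + 156*(1) = 21]
q=2: r=3, s=7, t=-2   [45*(7) + 156*(-2) = 3]
q=7: r=0, s=-52, t=15   [45*(-52) + 156*(15) = 0]
GCD = 3; from the row with r=3: x=7, y=-2
Check: 45*(7) + 156*(-2) = 315 - 312 = 3

GCD = 3, x = 7, y = -2


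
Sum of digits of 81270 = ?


8 + 1 + 2 + 7 + 0 = 18


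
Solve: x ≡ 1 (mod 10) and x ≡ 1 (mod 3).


M = 10*3 = 30
M1 = M/10 = 3, M2 = M/3 = 10
M1^(-1) mod 10 = 7, M2^(-1) mod 3 = 1
x = 1*3*7 + 1*10*1 = 31
31 mod 30 = 1
Check: 1 mod 10 = 1 ✓, 1 mod 3 = 1 ✓

x ≡ 1 (mod 30)


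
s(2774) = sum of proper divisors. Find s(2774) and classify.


Proper divisors: 1, 2, 19, 38, 73, 146, 1387
Sum = 1 + 2 + 19 + 38 + 73 + 146 + 1387 = 1666
1666 < 2774 → deficient

s(2774) = 1666 (deficient)


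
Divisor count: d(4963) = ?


4963 = 7^1 × 709^1
d(4963) = (1+1) × (1+1) = 4

4 divisors


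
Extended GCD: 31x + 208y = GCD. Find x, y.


Tabular extended Euclidean (each row: r = 31*s + 208*t):
r=31, s=1, t=0
r=208, s=0, t=1
q=0: r=31, s=1, t=0   [31*(1) + 208*(0) = 31]
q=6: r=22, s=-6, t=1   [31*(-6) + 208*(1) = 22]
q=1: r=9, s=7, t=-1   [31*(7) + 208*(-1) = 9]
q=2: r=4, s=-20, t=3   [31*(-20) + 208*(3) = 4]
q=2: r=1, s=47, t=-7   [31*(47) + 208*(-7) = 1]
q=4: r=0, s=-208, t=31   [31*(-208) + 208*(31) = 0]
GCD = 1; from the row with r=1: x=47, y=-7
Check: 31*(47) + 208*(-7) = 1457 - 1456 = 1

GCD = 1, x = 47, y = -7


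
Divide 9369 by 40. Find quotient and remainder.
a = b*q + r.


9369 = 40 * 234 + 9
Check: 9360 + 9 = 9369

q = 234, r = 9


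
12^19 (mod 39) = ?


12^1 mod 39 = 12
12^2 mod 39 = 27
12^3 mod 39 = 12
12^4 mod 39 = 27
12^5 mod 39 = 12
12^6 mod 39 = 27
12^7 mod 39 = 12
12^8 mod 39 = 27
12^9 mod 39 = 12
12^10 mod 39 = 27
12^11 mod 39 = 12
12^12 mod 39 = 27
12^13 mod 39 = 12
12^14 mod 39 = 27
12^15 mod 39 = 12
12^16 mod 39 = 27
12^17 mod 39 = 12
12^18 mod 39 = 27
12^19 mod 39 = 12


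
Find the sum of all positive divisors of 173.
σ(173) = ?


Divisors of 173: 1, 173
Sum = 1 + 173 = 174

σ(173) = 174


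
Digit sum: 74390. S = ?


7 + 4 + 3 + 9 + 0 = 23


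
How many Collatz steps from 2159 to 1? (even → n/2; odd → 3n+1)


2159 → 6478 → 3239 → 9718 → 4859 → 14578 → 7289 → 21868 → 10934 → 5467 → 16402 → 8201 → 24604 → 12302 → 6151 → 18454 → 9227 → 27682 → 13841 → 41524 → 20762 → 10381 → 31144 → 15572 → 7786 → 3893 → 11680 → 5840 → 2920 → 1460 → 730 → 365 → 1096 → 548 → 274 → 137 → 412 → 206 → 103 → 310 → 155 → 466 → 233 → 700 → 350 → 175 → 526 → 263 → 790 → 395 → 1186 → 593 → 1780 → 890 → 445 → 1336 → 668 → 334 → 167 → 502 → 251 → 754 → 377 → 1132 → 566 → 283 → 850 → 425 → 1276 → 638 → 319 → 958 → 479 → 1438 → 719 → 2158 → 1079 → 3238 → 1619 → 4858 → 2429 → 7288 → 3644 → 1822 → 911 → 2734 → 1367 → 4102 → 2051 → 6154 → 3077 → 9232 → 4616 → 2308 → 1154 → 577 → 1732 → 866 → 433 → 1300 → 650 → 325 → 976 → 488 → 244 → 122 → 61 → 184 → 92 → 46 → 23 → 70 → 35 → 106 → 53 → 160 → 80 → 40 → 20 → 10 → 5 → 16 → 8 → 4 → 2 → 1
Total steps = 125

125 steps


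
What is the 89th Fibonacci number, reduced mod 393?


F(k) mod 393 for k=1..89:
1, 1, 2, 3, 5, 8, 13, 21, 34, 55, 89, 144, 233, 377, 217, 201, 25, 226, 251, 84, 335, 26, 361, 387, 355, 349, 311, 267, 185, 59, 244, 303, 154, 64, 218, 282, 107, 389, 103, 99, 202, 301, 110, 18, 128, 146, 274, 27, 301, 328, 236, 171, 14, 185, 199, 384, 190, 181, 371, 159, 137, 296, 40, 336, 376, 319, 302, 228, 137, 365, 109, 81, 190, 271, 68, 339, 14, 353, 367, 327, 301, 235, 143, 378, 128, 113, 241, 354, 202
F(89) mod 393 = 202


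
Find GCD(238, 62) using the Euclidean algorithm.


238 = 3 * 62 + 52
62 = 1 * 52 + 10
52 = 5 * 10 + 2
10 = 5 * 2 + 0
GCD = 2


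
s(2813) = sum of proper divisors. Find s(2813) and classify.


Proper divisors: 1, 29, 97
Sum = 1 + 29 + 97 = 127
127 < 2813 → deficient

s(2813) = 127 (deficient)


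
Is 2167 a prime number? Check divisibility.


2167 / 11 = 197 (exact division)
2167 is NOT prime.

No, 2167 is not prime


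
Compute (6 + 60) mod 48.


6 + 60 = 66
66 mod 48 = 18


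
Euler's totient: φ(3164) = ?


3164 = 2^2 × 7 × 113
Prime factors: 2, 7, 113
φ(3164) = 3164 × (1-1/2) × (1-1/7) × (1-1/113)
= 3164 × 1/2 × 6/7 × 112/113 = 1344

φ(3164) = 1344


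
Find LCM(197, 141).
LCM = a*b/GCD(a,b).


GCD(197, 141) = 1
LCM = 197*141/1 = 27777/1 = 27777

LCM = 27777


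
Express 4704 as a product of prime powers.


4704 / 2 = 2352
2352 / 2 = 1176
1176 / 2 = 588
588 / 2 = 294
294 / 2 = 147
147 / 3 = 49
49 / 7 = 7
7 / 7 = 1
4704 = 2^5 × 3 × 7^2


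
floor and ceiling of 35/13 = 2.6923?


35/13 = 2.6923
floor = 2
ceil = 3

floor = 2, ceil = 3


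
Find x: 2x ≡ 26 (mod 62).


GCD(2, 62) = 2 divides 26
Divide: 1x ≡ 13 (mod 31)
x ≡ 13 (mod 31)


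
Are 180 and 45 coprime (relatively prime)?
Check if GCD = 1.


Euclidean algorithm:
180 = 4 * 45 + 0
GCD(180, 45) = 45

No, not coprime (GCD = 45)


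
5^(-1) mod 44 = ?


Use the extended Euclidean algorithm on (44, 5); each row r = 44*s + 5*t:
r=44, s=1, t=0
r=5, s=0, t=1
q=8: r=4, s=1, t=-8   [44*(1) + 5*(-8) = 4]
q=1: r=1, s=-1, t=9   [44*(-1) + 5*(9) = 1]
q=4: r=0, s=5, t=-44   [44*(5) + 5*(-44) = 0]
GCD = 1 with t = 9, so 5*(9) ≡ 1 (mod 44)
Inverse = 9 mod 44 = 9
Check: 5 * 9 = 45 ≡ 1 (mod 44)

5^(-1) ≡ 9 (mod 44)


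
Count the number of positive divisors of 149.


149 = 149^1
d(149) = (1+1) = 2

2 divisors


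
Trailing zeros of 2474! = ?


floor(2474/5) = 494
floor(2474/25) = 98
floor(2474/125) = 19
floor(2474/625) = 3
Total = 614

614 trailing zeros


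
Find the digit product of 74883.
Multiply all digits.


7 × 4 × 8 × 8 × 3 = 5376


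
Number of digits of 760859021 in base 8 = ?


760859021 in base 8 = 5526344615
Number of digits = 10

10 digits (base 8)


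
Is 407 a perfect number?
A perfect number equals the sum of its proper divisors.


Proper divisors of 407: 1, 11, 37
Sum = 1 + 11 + 37 = 49

No, 407 is not perfect (49 ≠ 407)


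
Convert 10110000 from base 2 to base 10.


10110000 (base 2) = 176 (decimal)
176 (decimal) = 176 (base 10)


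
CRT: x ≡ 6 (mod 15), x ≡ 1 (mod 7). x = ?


M = 15*7 = 105
M1 = M/15 = 7, M2 = M/7 = 15
M1^(-1) mod 15 = 13, M2^(-1) mod 7 = 1
x = 6*7*13 + 1*15*1 = 561
561 mod 105 = 36
Check: 36 mod 15 = 6 ✓, 36 mod 7 = 1 ✓

x ≡ 36 (mod 105)


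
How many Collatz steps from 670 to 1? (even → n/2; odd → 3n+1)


670 → 335 → 1006 → 503 → 1510 → 755 → 2266 → 1133 → 3400 → 1700 → 850 → 425 → 1276 → 638 → 319 → 958 → 479 → 1438 → 719 → 2158 → 1079 → 3238 → 1619 → 4858 → 2429 → 7288 → 3644 → 1822 → 911 → 2734 → 1367 → 4102 → 2051 → 6154 → 3077 → 9232 → 4616 → 2308 → 1154 → 577 → 1732 → 866 → 433 → 1300 → 650 → 325 → 976 → 488 → 244 → 122 → 61 → 184 → 92 → 46 → 23 → 70 → 35 → 106 → 53 → 160 → 80 → 40 → 20 → 10 → 5 → 16 → 8 → 4 → 2 → 1
Total steps = 69

69 steps
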